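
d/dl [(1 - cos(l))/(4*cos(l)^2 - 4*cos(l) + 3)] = (-4*cos(l)^2 + 8*cos(l) - 1)*sin(l)/(4*sin(l)^2 + 4*cos(l) - 7)^2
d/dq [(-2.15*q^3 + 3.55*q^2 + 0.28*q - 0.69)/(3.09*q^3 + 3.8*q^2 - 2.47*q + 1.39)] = (-19.1395*q^4 + 8.8906*q^3 - 12.4017*q^2 + 15.113*q - 1.3151)/(9.5481*q^6 + 23.484*q^5 - 0.8246*q^4 - 10.1818*q^3 + 16.6649*q^2 - 6.8666*q + 1.9321)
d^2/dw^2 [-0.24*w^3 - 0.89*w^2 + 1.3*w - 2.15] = -1.44*w - 1.78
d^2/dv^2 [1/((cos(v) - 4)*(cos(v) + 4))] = 2*(-2*sin(v)^4 + 33*sin(v)^2 - 15)/((cos(v) - 4)^3*(cos(v) + 4)^3)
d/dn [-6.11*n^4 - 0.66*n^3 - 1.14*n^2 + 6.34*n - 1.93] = -24.44*n^3 - 1.98*n^2 - 2.28*n + 6.34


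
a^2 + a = a*(a + 1)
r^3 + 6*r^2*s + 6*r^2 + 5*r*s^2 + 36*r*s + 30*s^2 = (r + 6)*(r + s)*(r + 5*s)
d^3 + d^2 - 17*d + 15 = (d - 3)*(d - 1)*(d + 5)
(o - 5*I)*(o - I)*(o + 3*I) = o^3 - 3*I*o^2 + 13*o - 15*I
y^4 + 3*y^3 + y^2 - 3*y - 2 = (y - 1)*(y + 1)^2*(y + 2)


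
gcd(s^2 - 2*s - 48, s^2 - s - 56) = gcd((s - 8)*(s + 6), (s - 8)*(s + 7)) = s - 8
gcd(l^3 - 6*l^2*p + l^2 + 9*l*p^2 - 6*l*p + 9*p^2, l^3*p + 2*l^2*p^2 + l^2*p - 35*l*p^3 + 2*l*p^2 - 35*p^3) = l + 1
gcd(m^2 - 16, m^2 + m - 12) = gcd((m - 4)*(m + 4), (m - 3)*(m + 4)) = m + 4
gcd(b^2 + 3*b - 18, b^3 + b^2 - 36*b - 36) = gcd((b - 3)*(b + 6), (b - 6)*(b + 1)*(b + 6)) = b + 6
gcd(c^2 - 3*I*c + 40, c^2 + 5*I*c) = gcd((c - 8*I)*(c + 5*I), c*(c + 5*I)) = c + 5*I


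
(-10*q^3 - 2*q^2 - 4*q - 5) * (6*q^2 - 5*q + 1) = -60*q^5 + 38*q^4 - 24*q^3 - 12*q^2 + 21*q - 5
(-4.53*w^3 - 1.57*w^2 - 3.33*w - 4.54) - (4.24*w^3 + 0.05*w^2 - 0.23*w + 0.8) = -8.77*w^3 - 1.62*w^2 - 3.1*w - 5.34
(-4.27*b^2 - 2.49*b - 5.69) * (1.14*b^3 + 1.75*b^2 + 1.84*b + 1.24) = -4.8678*b^5 - 10.3111*b^4 - 18.7009*b^3 - 19.8339*b^2 - 13.5572*b - 7.0556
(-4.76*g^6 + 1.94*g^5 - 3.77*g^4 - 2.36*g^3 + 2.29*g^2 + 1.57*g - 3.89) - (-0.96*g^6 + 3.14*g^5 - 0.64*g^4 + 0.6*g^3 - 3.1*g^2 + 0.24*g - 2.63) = -3.8*g^6 - 1.2*g^5 - 3.13*g^4 - 2.96*g^3 + 5.39*g^2 + 1.33*g - 1.26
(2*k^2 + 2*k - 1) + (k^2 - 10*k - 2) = 3*k^2 - 8*k - 3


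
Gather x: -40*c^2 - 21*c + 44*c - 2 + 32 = -40*c^2 + 23*c + 30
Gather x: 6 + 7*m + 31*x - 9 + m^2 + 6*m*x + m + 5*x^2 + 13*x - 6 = m^2 + 8*m + 5*x^2 + x*(6*m + 44) - 9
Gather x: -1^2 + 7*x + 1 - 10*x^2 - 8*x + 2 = -10*x^2 - x + 2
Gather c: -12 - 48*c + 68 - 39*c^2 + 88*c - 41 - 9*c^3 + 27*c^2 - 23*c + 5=-9*c^3 - 12*c^2 + 17*c + 20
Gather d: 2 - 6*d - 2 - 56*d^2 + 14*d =-56*d^2 + 8*d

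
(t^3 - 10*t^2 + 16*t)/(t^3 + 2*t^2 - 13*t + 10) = t*(t - 8)/(t^2 + 4*t - 5)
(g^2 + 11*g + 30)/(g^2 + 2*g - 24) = (g + 5)/(g - 4)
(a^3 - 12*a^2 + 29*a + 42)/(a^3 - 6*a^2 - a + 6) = (a - 7)/(a - 1)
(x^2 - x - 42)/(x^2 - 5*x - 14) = (x + 6)/(x + 2)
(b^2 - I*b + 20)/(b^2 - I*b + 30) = (b^2 - I*b + 20)/(b^2 - I*b + 30)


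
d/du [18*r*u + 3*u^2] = 18*r + 6*u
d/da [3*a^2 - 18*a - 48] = 6*a - 18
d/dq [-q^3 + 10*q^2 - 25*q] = -3*q^2 + 20*q - 25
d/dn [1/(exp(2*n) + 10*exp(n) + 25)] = 2*(-exp(n) - 5)*exp(n)/(exp(2*n) + 10*exp(n) + 25)^2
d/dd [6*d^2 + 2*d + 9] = 12*d + 2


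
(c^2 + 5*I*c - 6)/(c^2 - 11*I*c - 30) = (-c^2 - 5*I*c + 6)/(-c^2 + 11*I*c + 30)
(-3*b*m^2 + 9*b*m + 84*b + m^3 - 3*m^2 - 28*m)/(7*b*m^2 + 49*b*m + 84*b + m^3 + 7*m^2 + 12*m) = (-3*b*m + 21*b + m^2 - 7*m)/(7*b*m + 21*b + m^2 + 3*m)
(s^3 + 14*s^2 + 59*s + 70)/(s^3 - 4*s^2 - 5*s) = (s^3 + 14*s^2 + 59*s + 70)/(s*(s^2 - 4*s - 5))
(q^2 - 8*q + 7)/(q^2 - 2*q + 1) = (q - 7)/(q - 1)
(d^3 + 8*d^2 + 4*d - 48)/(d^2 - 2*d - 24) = (d^2 + 4*d - 12)/(d - 6)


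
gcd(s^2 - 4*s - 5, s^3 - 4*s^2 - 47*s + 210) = s - 5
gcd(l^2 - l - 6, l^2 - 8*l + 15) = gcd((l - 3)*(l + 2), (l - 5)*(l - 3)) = l - 3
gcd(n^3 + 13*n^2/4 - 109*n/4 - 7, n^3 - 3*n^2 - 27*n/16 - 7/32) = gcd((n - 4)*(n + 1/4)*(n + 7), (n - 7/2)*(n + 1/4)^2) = n + 1/4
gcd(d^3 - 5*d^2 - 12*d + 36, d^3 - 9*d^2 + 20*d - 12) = d^2 - 8*d + 12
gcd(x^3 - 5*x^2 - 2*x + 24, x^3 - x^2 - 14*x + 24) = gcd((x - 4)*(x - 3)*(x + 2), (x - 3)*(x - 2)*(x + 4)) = x - 3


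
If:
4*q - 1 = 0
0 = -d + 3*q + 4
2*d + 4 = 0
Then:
No Solution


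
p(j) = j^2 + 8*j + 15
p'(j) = 2*j + 8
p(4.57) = 72.44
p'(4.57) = 17.14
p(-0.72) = 9.76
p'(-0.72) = 6.56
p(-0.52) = 11.11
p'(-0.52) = 6.96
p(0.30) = 17.49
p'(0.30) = 8.60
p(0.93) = 23.30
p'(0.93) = 9.86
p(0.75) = 21.56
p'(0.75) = 9.50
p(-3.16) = -0.29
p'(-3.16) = 1.68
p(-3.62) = -0.86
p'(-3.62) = 0.76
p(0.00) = 15.00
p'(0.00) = 8.00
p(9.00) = 168.00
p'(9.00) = 26.00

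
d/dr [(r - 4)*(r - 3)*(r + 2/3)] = 3*r^2 - 38*r/3 + 22/3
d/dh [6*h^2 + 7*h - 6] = 12*h + 7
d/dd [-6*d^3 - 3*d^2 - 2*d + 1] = -18*d^2 - 6*d - 2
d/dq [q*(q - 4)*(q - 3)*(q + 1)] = 4*q^3 - 18*q^2 + 10*q + 12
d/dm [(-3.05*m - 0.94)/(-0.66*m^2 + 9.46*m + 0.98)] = (-2.013*m^2 - 1.2408*m + 5.9034)/(0.4356*m^4 - 12.4872*m^3 + 88.198*m^2 + 18.5416*m + 0.9604)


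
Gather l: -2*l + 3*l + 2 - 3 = l - 1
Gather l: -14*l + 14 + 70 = 84 - 14*l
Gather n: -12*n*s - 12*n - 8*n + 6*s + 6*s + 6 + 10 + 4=n*(-12*s - 20) + 12*s + 20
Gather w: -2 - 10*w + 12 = 10 - 10*w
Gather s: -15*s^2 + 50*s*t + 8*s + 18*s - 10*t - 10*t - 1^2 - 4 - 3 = -15*s^2 + s*(50*t + 26) - 20*t - 8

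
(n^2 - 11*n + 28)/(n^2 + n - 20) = (n - 7)/(n + 5)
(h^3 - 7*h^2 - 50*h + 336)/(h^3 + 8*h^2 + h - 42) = (h^2 - 14*h + 48)/(h^2 + h - 6)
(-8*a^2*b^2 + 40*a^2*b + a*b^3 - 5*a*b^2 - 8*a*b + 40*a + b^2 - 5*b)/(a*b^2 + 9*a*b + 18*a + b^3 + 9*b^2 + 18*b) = (-8*a^2*b^2 + 40*a^2*b + a*b^3 - 5*a*b^2 - 8*a*b + 40*a + b^2 - 5*b)/(a*b^2 + 9*a*b + 18*a + b^3 + 9*b^2 + 18*b)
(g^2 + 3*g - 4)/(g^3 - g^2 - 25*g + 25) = (g + 4)/(g^2 - 25)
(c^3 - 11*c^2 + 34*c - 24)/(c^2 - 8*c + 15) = (c^3 - 11*c^2 + 34*c - 24)/(c^2 - 8*c + 15)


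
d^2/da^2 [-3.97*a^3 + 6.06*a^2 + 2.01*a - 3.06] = 12.12 - 23.82*a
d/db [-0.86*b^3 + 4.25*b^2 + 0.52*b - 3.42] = -2.58*b^2 + 8.5*b + 0.52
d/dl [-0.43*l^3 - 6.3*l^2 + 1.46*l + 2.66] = -1.29*l^2 - 12.6*l + 1.46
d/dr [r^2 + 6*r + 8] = 2*r + 6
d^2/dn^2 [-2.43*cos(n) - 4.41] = 2.43*cos(n)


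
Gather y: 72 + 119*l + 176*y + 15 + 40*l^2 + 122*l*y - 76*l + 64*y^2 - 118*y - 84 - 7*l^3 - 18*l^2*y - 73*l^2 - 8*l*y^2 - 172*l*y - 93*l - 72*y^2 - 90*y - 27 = -7*l^3 - 33*l^2 - 50*l + y^2*(-8*l - 8) + y*(-18*l^2 - 50*l - 32) - 24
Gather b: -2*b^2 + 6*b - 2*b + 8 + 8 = -2*b^2 + 4*b + 16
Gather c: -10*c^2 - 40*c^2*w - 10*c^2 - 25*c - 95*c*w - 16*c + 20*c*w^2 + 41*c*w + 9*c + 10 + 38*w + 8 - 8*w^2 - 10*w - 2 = c^2*(-40*w - 20) + c*(20*w^2 - 54*w - 32) - 8*w^2 + 28*w + 16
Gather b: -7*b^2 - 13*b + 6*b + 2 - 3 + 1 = -7*b^2 - 7*b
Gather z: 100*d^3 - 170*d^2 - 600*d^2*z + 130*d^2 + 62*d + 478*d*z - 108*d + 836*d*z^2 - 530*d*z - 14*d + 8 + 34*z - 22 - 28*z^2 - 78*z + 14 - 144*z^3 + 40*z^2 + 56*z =100*d^3 - 40*d^2 - 60*d - 144*z^3 + z^2*(836*d + 12) + z*(-600*d^2 - 52*d + 12)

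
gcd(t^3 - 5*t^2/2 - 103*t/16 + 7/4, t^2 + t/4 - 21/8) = t + 7/4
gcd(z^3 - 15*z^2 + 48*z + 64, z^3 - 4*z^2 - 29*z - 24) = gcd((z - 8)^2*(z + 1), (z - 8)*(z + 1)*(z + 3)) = z^2 - 7*z - 8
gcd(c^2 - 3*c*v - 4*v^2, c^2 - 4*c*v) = -c + 4*v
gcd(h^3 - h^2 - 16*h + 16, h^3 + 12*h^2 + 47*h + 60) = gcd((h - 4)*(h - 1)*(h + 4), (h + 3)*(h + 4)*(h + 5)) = h + 4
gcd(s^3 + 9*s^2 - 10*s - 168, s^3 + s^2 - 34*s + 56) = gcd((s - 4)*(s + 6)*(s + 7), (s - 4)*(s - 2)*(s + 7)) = s^2 + 3*s - 28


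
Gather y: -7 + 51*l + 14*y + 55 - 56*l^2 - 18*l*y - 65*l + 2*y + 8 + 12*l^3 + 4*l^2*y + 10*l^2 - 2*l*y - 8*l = 12*l^3 - 46*l^2 - 22*l + y*(4*l^2 - 20*l + 16) + 56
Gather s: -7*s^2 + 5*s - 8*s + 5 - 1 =-7*s^2 - 3*s + 4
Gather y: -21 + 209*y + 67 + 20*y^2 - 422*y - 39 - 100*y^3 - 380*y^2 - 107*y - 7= -100*y^3 - 360*y^2 - 320*y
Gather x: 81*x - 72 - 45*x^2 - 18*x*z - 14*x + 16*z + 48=-45*x^2 + x*(67 - 18*z) + 16*z - 24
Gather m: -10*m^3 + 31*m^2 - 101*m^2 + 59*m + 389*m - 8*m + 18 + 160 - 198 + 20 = -10*m^3 - 70*m^2 + 440*m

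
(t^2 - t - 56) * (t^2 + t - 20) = t^4 - 77*t^2 - 36*t + 1120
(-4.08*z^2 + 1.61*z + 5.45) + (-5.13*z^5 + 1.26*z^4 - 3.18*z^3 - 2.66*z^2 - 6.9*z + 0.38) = -5.13*z^5 + 1.26*z^4 - 3.18*z^3 - 6.74*z^2 - 5.29*z + 5.83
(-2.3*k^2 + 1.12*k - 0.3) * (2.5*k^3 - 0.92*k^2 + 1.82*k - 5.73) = -5.75*k^5 + 4.916*k^4 - 5.9664*k^3 + 15.4934*k^2 - 6.9636*k + 1.719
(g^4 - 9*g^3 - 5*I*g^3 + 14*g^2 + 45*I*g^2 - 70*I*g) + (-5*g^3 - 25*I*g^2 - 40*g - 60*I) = g^4 - 14*g^3 - 5*I*g^3 + 14*g^2 + 20*I*g^2 - 40*g - 70*I*g - 60*I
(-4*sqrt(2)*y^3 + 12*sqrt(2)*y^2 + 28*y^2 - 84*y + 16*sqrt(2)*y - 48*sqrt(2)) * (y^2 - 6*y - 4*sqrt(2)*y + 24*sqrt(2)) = -4*sqrt(2)*y^5 + 36*sqrt(2)*y^4 + 60*y^4 - 540*y^3 - 168*sqrt(2)*y^3 + 952*y^2 + 864*sqrt(2)*y^2 - 1728*sqrt(2)*y + 1152*y - 2304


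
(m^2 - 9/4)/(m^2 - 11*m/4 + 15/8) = 2*(2*m + 3)/(4*m - 5)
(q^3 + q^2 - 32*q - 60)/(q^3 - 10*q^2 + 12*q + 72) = (q + 5)/(q - 6)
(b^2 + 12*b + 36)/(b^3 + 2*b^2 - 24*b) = (b + 6)/(b*(b - 4))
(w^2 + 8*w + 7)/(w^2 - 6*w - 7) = (w + 7)/(w - 7)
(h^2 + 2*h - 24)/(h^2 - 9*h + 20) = (h + 6)/(h - 5)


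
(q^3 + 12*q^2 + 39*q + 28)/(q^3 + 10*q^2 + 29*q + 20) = (q + 7)/(q + 5)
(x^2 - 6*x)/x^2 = (x - 6)/x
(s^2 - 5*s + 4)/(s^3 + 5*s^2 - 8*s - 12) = (s^2 - 5*s + 4)/(s^3 + 5*s^2 - 8*s - 12)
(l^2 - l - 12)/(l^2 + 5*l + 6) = (l - 4)/(l + 2)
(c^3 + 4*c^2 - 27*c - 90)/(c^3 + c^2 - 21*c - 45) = (c + 6)/(c + 3)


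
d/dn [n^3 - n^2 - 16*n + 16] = 3*n^2 - 2*n - 16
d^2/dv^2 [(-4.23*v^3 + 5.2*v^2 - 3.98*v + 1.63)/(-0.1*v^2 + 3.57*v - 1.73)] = (5.55111512312578e-17*v^5 + 102.725074*v^3 - 151.449618*v^2 + 75.320022*v - 22.948798)/(0.001*v^6 - 0.1071*v^5 + 3.87537*v^4 - 49.204953*v^3 + 67.043901*v^2 - 32.053959*v + 5.177717)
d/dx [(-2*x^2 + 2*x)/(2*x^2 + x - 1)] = 2*(-3*x^2 + 2*x - 1)/(4*x^4 + 4*x^3 - 3*x^2 - 2*x + 1)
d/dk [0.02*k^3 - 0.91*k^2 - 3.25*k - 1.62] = 0.06*k^2 - 1.82*k - 3.25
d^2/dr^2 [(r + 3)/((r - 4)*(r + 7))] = 2*(r^3 + 9*r^2 + 111*r + 195)/(r^6 + 9*r^5 - 57*r^4 - 477*r^3 + 1596*r^2 + 7056*r - 21952)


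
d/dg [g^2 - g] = 2*g - 1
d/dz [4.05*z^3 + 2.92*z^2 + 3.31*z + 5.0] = 12.15*z^2 + 5.84*z + 3.31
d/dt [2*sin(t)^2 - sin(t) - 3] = (4*sin(t) - 1)*cos(t)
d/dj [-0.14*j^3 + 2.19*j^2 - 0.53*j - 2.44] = -0.42*j^2 + 4.38*j - 0.53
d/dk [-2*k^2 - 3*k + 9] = -4*k - 3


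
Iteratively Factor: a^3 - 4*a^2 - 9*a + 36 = (a + 3)*(a^2 - 7*a + 12) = (a - 4)*(a + 3)*(a - 3)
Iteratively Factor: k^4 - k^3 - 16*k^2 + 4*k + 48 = (k + 2)*(k^3 - 3*k^2 - 10*k + 24) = (k - 2)*(k + 2)*(k^2 - k - 12) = (k - 2)*(k + 2)*(k + 3)*(k - 4)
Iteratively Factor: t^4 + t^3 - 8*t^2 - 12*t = (t + 2)*(t^3 - t^2 - 6*t) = (t - 3)*(t + 2)*(t^2 + 2*t) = (t - 3)*(t + 2)^2*(t)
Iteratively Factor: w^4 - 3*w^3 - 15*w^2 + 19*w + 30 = (w - 2)*(w^3 - w^2 - 17*w - 15) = (w - 2)*(w + 3)*(w^2 - 4*w - 5) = (w - 2)*(w + 1)*(w + 3)*(w - 5)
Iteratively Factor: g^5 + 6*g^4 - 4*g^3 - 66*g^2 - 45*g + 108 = (g + 4)*(g^4 + 2*g^3 - 12*g^2 - 18*g + 27) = (g + 3)*(g + 4)*(g^3 - g^2 - 9*g + 9) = (g + 3)^2*(g + 4)*(g^2 - 4*g + 3) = (g - 1)*(g + 3)^2*(g + 4)*(g - 3)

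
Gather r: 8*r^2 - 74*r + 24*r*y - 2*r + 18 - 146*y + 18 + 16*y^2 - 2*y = 8*r^2 + r*(24*y - 76) + 16*y^2 - 148*y + 36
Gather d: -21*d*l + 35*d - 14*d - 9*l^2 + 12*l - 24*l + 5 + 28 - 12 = d*(21 - 21*l) - 9*l^2 - 12*l + 21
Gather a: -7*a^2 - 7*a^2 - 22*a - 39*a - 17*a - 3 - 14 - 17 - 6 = -14*a^2 - 78*a - 40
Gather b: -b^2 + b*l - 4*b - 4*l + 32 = -b^2 + b*(l - 4) - 4*l + 32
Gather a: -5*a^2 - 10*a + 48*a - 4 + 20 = -5*a^2 + 38*a + 16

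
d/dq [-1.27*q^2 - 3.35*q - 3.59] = -2.54*q - 3.35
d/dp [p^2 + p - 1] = 2*p + 1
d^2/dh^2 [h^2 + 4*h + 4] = 2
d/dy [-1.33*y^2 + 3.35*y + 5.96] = 3.35 - 2.66*y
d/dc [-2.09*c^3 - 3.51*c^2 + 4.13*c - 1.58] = -6.27*c^2 - 7.02*c + 4.13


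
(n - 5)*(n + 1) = n^2 - 4*n - 5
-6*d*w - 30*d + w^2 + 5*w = (-6*d + w)*(w + 5)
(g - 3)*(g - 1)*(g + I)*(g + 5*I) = g^4 - 4*g^3 + 6*I*g^3 - 2*g^2 - 24*I*g^2 + 20*g + 18*I*g - 15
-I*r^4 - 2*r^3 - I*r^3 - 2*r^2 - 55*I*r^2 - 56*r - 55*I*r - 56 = (r - 8*I)*(r - I)*(r + 7*I)*(-I*r - I)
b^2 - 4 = (b - 2)*(b + 2)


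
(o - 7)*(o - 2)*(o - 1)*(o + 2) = o^4 - 8*o^3 + 3*o^2 + 32*o - 28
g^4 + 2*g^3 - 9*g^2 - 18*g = g*(g - 3)*(g + 2)*(g + 3)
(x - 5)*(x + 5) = x^2 - 25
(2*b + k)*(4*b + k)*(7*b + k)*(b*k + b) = 56*b^4*k + 56*b^4 + 50*b^3*k^2 + 50*b^3*k + 13*b^2*k^3 + 13*b^2*k^2 + b*k^4 + b*k^3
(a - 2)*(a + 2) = a^2 - 4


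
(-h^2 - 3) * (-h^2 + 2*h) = h^4 - 2*h^3 + 3*h^2 - 6*h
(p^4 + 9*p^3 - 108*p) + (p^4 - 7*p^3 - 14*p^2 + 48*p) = 2*p^4 + 2*p^3 - 14*p^2 - 60*p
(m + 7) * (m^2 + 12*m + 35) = m^3 + 19*m^2 + 119*m + 245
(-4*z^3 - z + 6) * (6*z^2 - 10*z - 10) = -24*z^5 + 40*z^4 + 34*z^3 + 46*z^2 - 50*z - 60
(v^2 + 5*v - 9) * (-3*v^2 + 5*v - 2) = -3*v^4 - 10*v^3 + 50*v^2 - 55*v + 18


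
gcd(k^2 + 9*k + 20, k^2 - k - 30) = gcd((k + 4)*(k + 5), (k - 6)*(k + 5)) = k + 5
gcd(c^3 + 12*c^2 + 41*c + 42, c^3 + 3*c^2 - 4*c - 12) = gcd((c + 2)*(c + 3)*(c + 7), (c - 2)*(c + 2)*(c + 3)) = c^2 + 5*c + 6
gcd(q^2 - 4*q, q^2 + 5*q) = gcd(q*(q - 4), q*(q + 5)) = q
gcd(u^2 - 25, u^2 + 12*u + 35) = u + 5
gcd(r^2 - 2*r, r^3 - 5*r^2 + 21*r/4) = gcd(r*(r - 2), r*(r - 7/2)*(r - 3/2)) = r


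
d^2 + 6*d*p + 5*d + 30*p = (d + 5)*(d + 6*p)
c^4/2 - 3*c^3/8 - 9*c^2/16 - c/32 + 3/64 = (c/2 + 1/4)*(c - 3/2)*(c - 1/4)*(c + 1/2)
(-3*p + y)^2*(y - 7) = 9*p^2*y - 63*p^2 - 6*p*y^2 + 42*p*y + y^3 - 7*y^2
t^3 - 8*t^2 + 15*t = t*(t - 5)*(t - 3)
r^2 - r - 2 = (r - 2)*(r + 1)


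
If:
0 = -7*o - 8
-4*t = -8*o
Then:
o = -8/7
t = -16/7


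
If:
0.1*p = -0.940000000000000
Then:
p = -9.40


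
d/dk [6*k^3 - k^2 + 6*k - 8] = 18*k^2 - 2*k + 6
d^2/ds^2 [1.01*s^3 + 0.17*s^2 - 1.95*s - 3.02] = 6.06*s + 0.34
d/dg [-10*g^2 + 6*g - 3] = 6 - 20*g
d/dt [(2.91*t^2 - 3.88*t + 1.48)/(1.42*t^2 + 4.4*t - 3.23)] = (18.3136*t^2 - 23.0018*t + 6.0204)/(2.0164*t^4 + 12.496*t^3 + 10.1868*t^2 - 28.424*t + 10.4329)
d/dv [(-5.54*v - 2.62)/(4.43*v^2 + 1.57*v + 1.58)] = (24.5422*v^2 + 23.2132*v - 4.6398)/(19.6249*v^4 + 13.9102*v^3 + 16.4637*v^2 + 4.9612*v + 2.4964)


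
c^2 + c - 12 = (c - 3)*(c + 4)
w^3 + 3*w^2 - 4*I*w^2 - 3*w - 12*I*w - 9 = (w + 3)*(w - 3*I)*(w - I)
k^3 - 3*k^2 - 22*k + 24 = (k - 6)*(k - 1)*(k + 4)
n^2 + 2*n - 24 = (n - 4)*(n + 6)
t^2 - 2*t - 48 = (t - 8)*(t + 6)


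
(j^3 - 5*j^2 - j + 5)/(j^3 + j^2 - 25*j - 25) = (j - 1)/(j + 5)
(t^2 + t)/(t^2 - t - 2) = t/(t - 2)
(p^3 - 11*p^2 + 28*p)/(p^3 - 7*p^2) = (p - 4)/p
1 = 1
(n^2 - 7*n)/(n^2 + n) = (n - 7)/(n + 1)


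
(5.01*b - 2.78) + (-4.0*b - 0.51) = 1.01*b - 3.29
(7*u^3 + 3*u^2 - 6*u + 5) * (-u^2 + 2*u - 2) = -7*u^5 + 11*u^4 - 2*u^3 - 23*u^2 + 22*u - 10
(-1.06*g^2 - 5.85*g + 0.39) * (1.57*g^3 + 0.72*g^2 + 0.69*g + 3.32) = -1.6642*g^5 - 9.9477*g^4 - 4.3311*g^3 - 7.2749*g^2 - 19.1529*g + 1.2948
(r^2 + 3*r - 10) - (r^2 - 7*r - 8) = 10*r - 2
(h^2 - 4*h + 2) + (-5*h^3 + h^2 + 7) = -5*h^3 + 2*h^2 - 4*h + 9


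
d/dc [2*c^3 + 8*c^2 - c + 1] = 6*c^2 + 16*c - 1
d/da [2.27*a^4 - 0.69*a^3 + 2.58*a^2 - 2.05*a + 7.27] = 9.08*a^3 - 2.07*a^2 + 5.16*a - 2.05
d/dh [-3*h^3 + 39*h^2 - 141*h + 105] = -9*h^2 + 78*h - 141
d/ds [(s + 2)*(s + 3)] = 2*s + 5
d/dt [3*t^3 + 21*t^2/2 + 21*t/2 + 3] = 9*t^2 + 21*t + 21/2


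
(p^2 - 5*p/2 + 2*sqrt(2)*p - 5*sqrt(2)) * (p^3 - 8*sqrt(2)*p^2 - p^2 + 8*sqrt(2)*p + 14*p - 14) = p^5 - 6*sqrt(2)*p^4 - 7*p^4/2 - 31*p^3/2 + 21*sqrt(2)*p^3 + 13*sqrt(2)*p^2 + 63*p^2 - 98*sqrt(2)*p - 45*p + 70*sqrt(2)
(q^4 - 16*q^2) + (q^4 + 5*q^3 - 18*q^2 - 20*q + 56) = 2*q^4 + 5*q^3 - 34*q^2 - 20*q + 56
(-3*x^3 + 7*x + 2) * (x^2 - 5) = -3*x^5 + 22*x^3 + 2*x^2 - 35*x - 10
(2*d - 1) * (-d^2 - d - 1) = -2*d^3 - d^2 - d + 1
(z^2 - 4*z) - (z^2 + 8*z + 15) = -12*z - 15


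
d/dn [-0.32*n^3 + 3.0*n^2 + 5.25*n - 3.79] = -0.96*n^2 + 6.0*n + 5.25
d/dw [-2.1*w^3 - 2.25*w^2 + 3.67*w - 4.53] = -6.3*w^2 - 4.5*w + 3.67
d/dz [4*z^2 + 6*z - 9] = 8*z + 6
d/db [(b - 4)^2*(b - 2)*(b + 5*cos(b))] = (b - 4)*(-(b - 4)*(b - 2)*(5*sin(b) - 1) + (b - 4)*(b + 5*cos(b)) + (b + 5*cos(b))*(2*b - 4))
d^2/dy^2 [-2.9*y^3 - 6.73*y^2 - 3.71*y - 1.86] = -17.4*y - 13.46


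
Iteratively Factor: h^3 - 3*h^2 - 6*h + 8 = (h + 2)*(h^2 - 5*h + 4) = (h - 4)*(h + 2)*(h - 1)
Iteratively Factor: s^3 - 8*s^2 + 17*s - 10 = (s - 2)*(s^2 - 6*s + 5) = (s - 5)*(s - 2)*(s - 1)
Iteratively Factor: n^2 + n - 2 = (n - 1)*(n + 2)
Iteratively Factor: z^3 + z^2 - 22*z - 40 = (z + 4)*(z^2 - 3*z - 10) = (z + 2)*(z + 4)*(z - 5)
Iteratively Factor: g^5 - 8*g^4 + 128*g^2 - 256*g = (g)*(g^4 - 8*g^3 + 128*g - 256) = g*(g + 4)*(g^3 - 12*g^2 + 48*g - 64) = g*(g - 4)*(g + 4)*(g^2 - 8*g + 16) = g*(g - 4)^2*(g + 4)*(g - 4)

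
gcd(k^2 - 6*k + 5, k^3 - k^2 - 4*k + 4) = k - 1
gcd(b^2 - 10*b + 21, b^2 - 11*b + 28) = b - 7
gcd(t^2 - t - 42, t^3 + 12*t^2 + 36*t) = t + 6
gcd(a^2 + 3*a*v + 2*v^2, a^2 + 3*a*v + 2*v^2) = a^2 + 3*a*v + 2*v^2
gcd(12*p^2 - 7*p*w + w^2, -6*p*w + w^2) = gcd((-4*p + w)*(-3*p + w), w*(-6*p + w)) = 1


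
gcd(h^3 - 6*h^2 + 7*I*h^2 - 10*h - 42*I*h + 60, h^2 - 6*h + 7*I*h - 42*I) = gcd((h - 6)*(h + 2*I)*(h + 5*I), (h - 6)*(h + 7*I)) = h - 6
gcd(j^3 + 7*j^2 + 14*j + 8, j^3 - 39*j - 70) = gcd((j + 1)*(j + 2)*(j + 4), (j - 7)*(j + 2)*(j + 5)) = j + 2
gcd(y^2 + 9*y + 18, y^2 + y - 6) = y + 3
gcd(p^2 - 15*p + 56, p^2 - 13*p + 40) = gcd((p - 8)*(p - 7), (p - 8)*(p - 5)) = p - 8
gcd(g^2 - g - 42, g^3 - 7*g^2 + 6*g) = 1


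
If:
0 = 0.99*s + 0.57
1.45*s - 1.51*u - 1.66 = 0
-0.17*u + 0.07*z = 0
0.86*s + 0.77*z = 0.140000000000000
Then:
No Solution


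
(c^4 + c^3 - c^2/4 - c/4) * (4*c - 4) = 4*c^5 - 5*c^3 + c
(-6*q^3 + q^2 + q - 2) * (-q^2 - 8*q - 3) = 6*q^5 + 47*q^4 + 9*q^3 - 9*q^2 + 13*q + 6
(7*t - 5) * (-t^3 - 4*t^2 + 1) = -7*t^4 - 23*t^3 + 20*t^2 + 7*t - 5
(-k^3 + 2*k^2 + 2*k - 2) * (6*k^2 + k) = -6*k^5 + 11*k^4 + 14*k^3 - 10*k^2 - 2*k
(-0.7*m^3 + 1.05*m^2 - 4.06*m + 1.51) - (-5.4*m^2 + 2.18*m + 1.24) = -0.7*m^3 + 6.45*m^2 - 6.24*m + 0.27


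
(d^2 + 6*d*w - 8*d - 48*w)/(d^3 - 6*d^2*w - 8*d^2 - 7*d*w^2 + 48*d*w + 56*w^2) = (-d - 6*w)/(-d^2 + 6*d*w + 7*w^2)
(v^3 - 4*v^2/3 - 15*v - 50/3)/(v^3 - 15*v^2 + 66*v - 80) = (3*v^2 + 11*v + 10)/(3*(v^2 - 10*v + 16))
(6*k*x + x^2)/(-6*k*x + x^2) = (6*k + x)/(-6*k + x)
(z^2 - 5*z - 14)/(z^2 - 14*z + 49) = (z + 2)/(z - 7)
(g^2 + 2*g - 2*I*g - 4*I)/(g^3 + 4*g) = (g + 2)/(g*(g + 2*I))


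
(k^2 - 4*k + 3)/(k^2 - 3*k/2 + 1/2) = 2*(k - 3)/(2*k - 1)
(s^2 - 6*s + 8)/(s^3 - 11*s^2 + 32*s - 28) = (s - 4)/(s^2 - 9*s + 14)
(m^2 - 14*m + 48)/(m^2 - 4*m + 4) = (m^2 - 14*m + 48)/(m^2 - 4*m + 4)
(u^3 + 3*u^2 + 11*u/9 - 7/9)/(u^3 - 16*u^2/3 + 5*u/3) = (3*u^2 + 10*u + 7)/(3*u*(u - 5))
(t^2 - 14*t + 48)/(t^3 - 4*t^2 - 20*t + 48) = (t - 8)/(t^2 + 2*t - 8)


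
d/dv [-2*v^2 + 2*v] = 2 - 4*v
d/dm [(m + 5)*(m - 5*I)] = 2*m + 5 - 5*I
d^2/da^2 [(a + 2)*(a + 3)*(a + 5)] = 6*a + 20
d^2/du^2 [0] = 0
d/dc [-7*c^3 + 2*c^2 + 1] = c*(4 - 21*c)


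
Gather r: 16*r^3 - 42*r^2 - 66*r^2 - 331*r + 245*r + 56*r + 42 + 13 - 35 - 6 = 16*r^3 - 108*r^2 - 30*r + 14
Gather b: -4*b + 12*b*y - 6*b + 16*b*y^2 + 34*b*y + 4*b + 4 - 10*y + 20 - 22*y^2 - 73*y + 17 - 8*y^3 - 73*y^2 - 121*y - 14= b*(16*y^2 + 46*y - 6) - 8*y^3 - 95*y^2 - 204*y + 27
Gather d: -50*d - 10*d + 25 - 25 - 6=-60*d - 6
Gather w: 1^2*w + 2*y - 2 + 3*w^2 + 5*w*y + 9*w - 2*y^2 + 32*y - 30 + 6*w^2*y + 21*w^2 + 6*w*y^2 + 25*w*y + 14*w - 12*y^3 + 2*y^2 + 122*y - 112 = w^2*(6*y + 24) + w*(6*y^2 + 30*y + 24) - 12*y^3 + 156*y - 144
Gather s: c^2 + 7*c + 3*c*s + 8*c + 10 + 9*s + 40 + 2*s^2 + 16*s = c^2 + 15*c + 2*s^2 + s*(3*c + 25) + 50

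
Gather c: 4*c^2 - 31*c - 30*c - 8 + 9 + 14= 4*c^2 - 61*c + 15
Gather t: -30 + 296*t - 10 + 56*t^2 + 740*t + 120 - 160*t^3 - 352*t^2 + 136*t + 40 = -160*t^3 - 296*t^2 + 1172*t + 120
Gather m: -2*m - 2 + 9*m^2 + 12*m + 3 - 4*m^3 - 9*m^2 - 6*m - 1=-4*m^3 + 4*m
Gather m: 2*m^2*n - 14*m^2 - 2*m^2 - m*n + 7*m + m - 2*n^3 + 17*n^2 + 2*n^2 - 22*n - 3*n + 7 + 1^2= m^2*(2*n - 16) + m*(8 - n) - 2*n^3 + 19*n^2 - 25*n + 8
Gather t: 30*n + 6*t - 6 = 30*n + 6*t - 6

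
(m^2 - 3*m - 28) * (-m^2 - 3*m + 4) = -m^4 + 41*m^2 + 72*m - 112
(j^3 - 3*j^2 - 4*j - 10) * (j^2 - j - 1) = j^5 - 4*j^4 - 2*j^3 - 3*j^2 + 14*j + 10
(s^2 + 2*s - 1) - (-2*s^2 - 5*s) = 3*s^2 + 7*s - 1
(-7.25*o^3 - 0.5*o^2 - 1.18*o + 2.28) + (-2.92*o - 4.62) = -7.25*o^3 - 0.5*o^2 - 4.1*o - 2.34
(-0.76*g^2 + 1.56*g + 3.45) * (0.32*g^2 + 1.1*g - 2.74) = -0.2432*g^4 - 0.3368*g^3 + 4.9024*g^2 - 0.4794*g - 9.453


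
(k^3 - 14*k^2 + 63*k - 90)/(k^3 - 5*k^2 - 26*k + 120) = (k^2 - 8*k + 15)/(k^2 + k - 20)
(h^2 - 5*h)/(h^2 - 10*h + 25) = h/(h - 5)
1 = 1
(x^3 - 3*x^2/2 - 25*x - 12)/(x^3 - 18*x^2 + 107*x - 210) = (x^2 + 9*x/2 + 2)/(x^2 - 12*x + 35)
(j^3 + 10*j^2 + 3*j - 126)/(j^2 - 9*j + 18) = (j^2 + 13*j + 42)/(j - 6)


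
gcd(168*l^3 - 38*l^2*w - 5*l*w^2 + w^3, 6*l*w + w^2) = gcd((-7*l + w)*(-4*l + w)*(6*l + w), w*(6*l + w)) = 6*l + w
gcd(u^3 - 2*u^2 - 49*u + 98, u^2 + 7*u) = u + 7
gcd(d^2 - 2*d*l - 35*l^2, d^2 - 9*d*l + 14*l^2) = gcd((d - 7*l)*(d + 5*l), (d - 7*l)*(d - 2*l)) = d - 7*l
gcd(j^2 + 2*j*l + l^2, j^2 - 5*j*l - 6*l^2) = j + l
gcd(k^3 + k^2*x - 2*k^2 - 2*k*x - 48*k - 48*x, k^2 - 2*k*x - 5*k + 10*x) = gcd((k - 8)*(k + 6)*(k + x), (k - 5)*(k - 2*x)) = 1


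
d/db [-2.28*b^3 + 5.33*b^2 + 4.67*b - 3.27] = -6.84*b^2 + 10.66*b + 4.67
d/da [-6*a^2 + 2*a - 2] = 2 - 12*a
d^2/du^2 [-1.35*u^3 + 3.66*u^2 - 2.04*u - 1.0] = 7.32 - 8.1*u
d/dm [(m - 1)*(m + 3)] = 2*m + 2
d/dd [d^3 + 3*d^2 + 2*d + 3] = 3*d^2 + 6*d + 2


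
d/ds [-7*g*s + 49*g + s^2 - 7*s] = -7*g + 2*s - 7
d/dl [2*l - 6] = 2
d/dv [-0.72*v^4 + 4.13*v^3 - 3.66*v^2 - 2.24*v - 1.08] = -2.88*v^3 + 12.39*v^2 - 7.32*v - 2.24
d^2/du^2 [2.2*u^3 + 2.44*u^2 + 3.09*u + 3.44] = 13.2*u + 4.88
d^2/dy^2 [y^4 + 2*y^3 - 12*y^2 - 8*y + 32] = 12*y^2 + 12*y - 24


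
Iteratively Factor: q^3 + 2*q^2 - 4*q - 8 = (q + 2)*(q^2 - 4) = (q + 2)^2*(q - 2)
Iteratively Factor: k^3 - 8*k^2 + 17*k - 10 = (k - 5)*(k^2 - 3*k + 2) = (k - 5)*(k - 1)*(k - 2)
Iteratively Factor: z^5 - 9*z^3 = (z)*(z^4 - 9*z^2) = z*(z - 3)*(z^3 + 3*z^2) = z^2*(z - 3)*(z^2 + 3*z) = z^2*(z - 3)*(z + 3)*(z)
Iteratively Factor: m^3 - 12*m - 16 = (m + 2)*(m^2 - 2*m - 8) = (m + 2)^2*(m - 4)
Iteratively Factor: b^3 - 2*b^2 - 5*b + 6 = (b + 2)*(b^2 - 4*b + 3) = (b - 1)*(b + 2)*(b - 3)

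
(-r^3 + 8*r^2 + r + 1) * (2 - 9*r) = 9*r^4 - 74*r^3 + 7*r^2 - 7*r + 2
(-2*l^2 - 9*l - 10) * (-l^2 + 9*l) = 2*l^4 - 9*l^3 - 71*l^2 - 90*l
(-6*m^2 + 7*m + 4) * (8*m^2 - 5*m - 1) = -48*m^4 + 86*m^3 + 3*m^2 - 27*m - 4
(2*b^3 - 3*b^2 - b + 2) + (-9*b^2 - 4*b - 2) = 2*b^3 - 12*b^2 - 5*b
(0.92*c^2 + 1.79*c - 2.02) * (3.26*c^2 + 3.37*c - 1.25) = 2.9992*c^4 + 8.9358*c^3 - 1.7029*c^2 - 9.0449*c + 2.525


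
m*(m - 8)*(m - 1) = m^3 - 9*m^2 + 8*m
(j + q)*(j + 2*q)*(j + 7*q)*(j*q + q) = j^4*q + 10*j^3*q^2 + j^3*q + 23*j^2*q^3 + 10*j^2*q^2 + 14*j*q^4 + 23*j*q^3 + 14*q^4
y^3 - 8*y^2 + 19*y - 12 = (y - 4)*(y - 3)*(y - 1)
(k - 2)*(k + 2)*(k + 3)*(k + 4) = k^4 + 7*k^3 + 8*k^2 - 28*k - 48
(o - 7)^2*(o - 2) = o^3 - 16*o^2 + 77*o - 98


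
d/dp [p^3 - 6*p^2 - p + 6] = 3*p^2 - 12*p - 1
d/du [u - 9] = 1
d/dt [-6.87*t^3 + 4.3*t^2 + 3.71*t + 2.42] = -20.61*t^2 + 8.6*t + 3.71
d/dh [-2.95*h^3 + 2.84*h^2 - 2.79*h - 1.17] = -8.85*h^2 + 5.68*h - 2.79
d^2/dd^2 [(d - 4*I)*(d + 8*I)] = 2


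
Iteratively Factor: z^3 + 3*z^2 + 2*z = (z + 2)*(z^2 + z) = (z + 1)*(z + 2)*(z)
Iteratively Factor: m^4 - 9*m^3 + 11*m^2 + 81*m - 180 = (m - 4)*(m^3 - 5*m^2 - 9*m + 45) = (m - 5)*(m - 4)*(m^2 - 9) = (m - 5)*(m - 4)*(m - 3)*(m + 3)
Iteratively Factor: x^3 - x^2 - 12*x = (x)*(x^2 - x - 12) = x*(x + 3)*(x - 4)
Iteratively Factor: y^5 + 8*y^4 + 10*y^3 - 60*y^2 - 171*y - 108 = (y + 3)*(y^4 + 5*y^3 - 5*y^2 - 45*y - 36) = (y + 1)*(y + 3)*(y^3 + 4*y^2 - 9*y - 36) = (y + 1)*(y + 3)^2*(y^2 + y - 12) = (y - 3)*(y + 1)*(y + 3)^2*(y + 4)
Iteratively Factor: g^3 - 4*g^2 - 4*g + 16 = (g - 2)*(g^2 - 2*g - 8) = (g - 2)*(g + 2)*(g - 4)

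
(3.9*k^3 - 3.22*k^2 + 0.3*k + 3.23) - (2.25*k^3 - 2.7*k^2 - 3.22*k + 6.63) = 1.65*k^3 - 0.52*k^2 + 3.52*k - 3.4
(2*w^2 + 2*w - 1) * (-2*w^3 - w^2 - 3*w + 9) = -4*w^5 - 6*w^4 - 6*w^3 + 13*w^2 + 21*w - 9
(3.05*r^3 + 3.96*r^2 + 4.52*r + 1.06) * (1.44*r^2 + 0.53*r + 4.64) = 4.392*r^5 + 7.3189*r^4 + 22.7596*r^3 + 22.2964*r^2 + 21.5346*r + 4.9184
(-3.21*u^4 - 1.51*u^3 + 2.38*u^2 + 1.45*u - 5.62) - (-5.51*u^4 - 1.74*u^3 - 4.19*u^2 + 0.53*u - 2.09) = 2.3*u^4 + 0.23*u^3 + 6.57*u^2 + 0.92*u - 3.53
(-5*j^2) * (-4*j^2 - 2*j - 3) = 20*j^4 + 10*j^3 + 15*j^2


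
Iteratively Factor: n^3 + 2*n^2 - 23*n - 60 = (n + 3)*(n^2 - n - 20) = (n - 5)*(n + 3)*(n + 4)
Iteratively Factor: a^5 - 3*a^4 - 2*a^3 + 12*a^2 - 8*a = (a + 2)*(a^4 - 5*a^3 + 8*a^2 - 4*a) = (a - 1)*(a + 2)*(a^3 - 4*a^2 + 4*a) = a*(a - 1)*(a + 2)*(a^2 - 4*a + 4) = a*(a - 2)*(a - 1)*(a + 2)*(a - 2)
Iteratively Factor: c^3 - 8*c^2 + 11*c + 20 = (c - 4)*(c^2 - 4*c - 5) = (c - 4)*(c + 1)*(c - 5)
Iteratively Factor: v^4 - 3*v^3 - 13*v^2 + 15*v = (v + 3)*(v^3 - 6*v^2 + 5*v) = v*(v + 3)*(v^2 - 6*v + 5) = v*(v - 1)*(v + 3)*(v - 5)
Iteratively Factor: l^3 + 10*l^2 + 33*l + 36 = (l + 3)*(l^2 + 7*l + 12) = (l + 3)*(l + 4)*(l + 3)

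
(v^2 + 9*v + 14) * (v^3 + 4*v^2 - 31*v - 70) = v^5 + 13*v^4 + 19*v^3 - 293*v^2 - 1064*v - 980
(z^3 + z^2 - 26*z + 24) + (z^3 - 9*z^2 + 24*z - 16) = 2*z^3 - 8*z^2 - 2*z + 8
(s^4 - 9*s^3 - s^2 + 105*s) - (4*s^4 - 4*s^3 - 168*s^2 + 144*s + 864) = -3*s^4 - 5*s^3 + 167*s^2 - 39*s - 864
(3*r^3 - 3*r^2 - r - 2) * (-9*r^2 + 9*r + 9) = -27*r^5 + 54*r^4 + 9*r^3 - 18*r^2 - 27*r - 18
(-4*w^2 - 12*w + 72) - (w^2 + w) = -5*w^2 - 13*w + 72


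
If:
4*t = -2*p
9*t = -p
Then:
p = 0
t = 0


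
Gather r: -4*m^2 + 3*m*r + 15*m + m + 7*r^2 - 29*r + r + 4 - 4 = -4*m^2 + 16*m + 7*r^2 + r*(3*m - 28)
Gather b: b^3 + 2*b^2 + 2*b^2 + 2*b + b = b^3 + 4*b^2 + 3*b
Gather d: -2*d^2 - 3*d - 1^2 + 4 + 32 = -2*d^2 - 3*d + 35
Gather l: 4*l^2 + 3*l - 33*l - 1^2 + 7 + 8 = 4*l^2 - 30*l + 14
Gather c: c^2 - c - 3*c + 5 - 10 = c^2 - 4*c - 5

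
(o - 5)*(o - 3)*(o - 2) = o^3 - 10*o^2 + 31*o - 30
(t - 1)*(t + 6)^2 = t^3 + 11*t^2 + 24*t - 36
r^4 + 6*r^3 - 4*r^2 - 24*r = r*(r - 2)*(r + 2)*(r + 6)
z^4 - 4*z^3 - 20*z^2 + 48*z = z*(z - 6)*(z - 2)*(z + 4)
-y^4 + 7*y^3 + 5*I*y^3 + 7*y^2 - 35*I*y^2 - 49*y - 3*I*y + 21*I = (y - 7)*(y - 3*I)*(I*y + 1)^2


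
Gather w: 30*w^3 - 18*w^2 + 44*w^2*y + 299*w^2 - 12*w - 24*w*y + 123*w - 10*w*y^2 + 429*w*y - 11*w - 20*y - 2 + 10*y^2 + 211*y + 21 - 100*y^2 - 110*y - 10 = 30*w^3 + w^2*(44*y + 281) + w*(-10*y^2 + 405*y + 100) - 90*y^2 + 81*y + 9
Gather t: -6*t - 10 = -6*t - 10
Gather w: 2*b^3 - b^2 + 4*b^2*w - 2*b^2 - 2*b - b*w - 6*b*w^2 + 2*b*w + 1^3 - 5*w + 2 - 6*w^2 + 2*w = 2*b^3 - 3*b^2 - 2*b + w^2*(-6*b - 6) + w*(4*b^2 + b - 3) + 3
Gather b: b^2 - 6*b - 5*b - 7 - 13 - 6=b^2 - 11*b - 26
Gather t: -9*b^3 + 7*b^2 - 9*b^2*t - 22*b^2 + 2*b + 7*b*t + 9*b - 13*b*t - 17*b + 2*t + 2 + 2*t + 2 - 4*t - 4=-9*b^3 - 15*b^2 - 6*b + t*(-9*b^2 - 6*b)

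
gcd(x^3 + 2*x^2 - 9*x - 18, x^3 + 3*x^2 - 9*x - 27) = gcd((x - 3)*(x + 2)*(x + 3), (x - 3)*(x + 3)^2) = x^2 - 9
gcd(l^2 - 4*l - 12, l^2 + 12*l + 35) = 1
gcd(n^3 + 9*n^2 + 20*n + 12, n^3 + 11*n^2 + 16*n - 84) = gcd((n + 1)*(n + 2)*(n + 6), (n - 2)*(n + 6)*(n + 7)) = n + 6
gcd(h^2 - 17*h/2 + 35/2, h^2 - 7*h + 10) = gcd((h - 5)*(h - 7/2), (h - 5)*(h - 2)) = h - 5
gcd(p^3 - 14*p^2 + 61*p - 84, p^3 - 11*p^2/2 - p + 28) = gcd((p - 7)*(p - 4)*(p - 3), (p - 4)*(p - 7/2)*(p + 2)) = p - 4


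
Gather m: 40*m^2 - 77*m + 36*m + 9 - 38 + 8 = 40*m^2 - 41*m - 21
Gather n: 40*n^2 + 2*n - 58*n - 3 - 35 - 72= 40*n^2 - 56*n - 110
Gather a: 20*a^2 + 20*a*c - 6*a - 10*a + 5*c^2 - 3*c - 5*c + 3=20*a^2 + a*(20*c - 16) + 5*c^2 - 8*c + 3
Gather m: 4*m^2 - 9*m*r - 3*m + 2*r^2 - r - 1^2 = 4*m^2 + m*(-9*r - 3) + 2*r^2 - r - 1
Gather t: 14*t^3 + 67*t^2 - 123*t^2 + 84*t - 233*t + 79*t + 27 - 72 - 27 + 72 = 14*t^3 - 56*t^2 - 70*t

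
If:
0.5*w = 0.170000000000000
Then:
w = 0.34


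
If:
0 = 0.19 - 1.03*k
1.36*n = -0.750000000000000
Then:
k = 0.18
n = -0.55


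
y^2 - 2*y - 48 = (y - 8)*(y + 6)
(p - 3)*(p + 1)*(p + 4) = p^3 + 2*p^2 - 11*p - 12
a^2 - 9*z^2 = (a - 3*z)*(a + 3*z)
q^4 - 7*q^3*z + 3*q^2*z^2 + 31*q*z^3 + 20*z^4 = (q - 5*z)*(q - 4*z)*(q + z)^2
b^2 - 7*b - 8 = (b - 8)*(b + 1)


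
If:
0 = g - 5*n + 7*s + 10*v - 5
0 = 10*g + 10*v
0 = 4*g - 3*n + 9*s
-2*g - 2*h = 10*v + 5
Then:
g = -v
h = -4*v - 5/2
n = 109*v/24 - 15/8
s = 47*v/24 - 5/8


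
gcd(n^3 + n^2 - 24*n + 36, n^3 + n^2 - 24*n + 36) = n^3 + n^2 - 24*n + 36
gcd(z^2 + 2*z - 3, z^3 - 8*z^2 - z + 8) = z - 1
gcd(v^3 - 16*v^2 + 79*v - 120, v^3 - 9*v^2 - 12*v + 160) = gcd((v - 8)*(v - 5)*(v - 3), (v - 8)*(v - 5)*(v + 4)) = v^2 - 13*v + 40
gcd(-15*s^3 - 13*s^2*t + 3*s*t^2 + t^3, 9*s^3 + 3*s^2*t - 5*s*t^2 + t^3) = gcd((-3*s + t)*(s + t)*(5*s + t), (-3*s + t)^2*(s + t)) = 3*s^2 + 2*s*t - t^2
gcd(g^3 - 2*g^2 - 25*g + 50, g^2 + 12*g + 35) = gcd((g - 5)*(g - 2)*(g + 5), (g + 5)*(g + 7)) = g + 5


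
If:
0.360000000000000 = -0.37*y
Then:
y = -0.97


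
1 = 1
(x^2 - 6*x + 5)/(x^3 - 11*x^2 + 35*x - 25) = 1/(x - 5)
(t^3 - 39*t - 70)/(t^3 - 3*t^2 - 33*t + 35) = (t + 2)/(t - 1)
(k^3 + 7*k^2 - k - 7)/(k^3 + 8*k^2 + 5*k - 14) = (k + 1)/(k + 2)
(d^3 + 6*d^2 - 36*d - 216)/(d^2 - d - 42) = (d^2 - 36)/(d - 7)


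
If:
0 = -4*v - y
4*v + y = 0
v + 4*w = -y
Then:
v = -y/4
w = -3*y/16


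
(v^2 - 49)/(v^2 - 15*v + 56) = (v + 7)/(v - 8)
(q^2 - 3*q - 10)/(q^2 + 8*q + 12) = (q - 5)/(q + 6)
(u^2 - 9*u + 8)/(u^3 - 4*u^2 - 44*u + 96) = (u - 1)/(u^2 + 4*u - 12)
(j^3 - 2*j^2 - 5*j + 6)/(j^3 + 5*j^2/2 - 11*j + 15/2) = 2*(j^2 - j - 6)/(2*j^2 + 7*j - 15)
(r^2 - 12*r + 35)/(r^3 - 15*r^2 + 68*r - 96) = (r^2 - 12*r + 35)/(r^3 - 15*r^2 + 68*r - 96)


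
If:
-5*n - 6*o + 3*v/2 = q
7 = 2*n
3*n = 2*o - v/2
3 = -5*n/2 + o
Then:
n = 7/2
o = 47/4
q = -49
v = 26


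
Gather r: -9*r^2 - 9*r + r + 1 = -9*r^2 - 8*r + 1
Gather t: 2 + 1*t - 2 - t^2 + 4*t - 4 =-t^2 + 5*t - 4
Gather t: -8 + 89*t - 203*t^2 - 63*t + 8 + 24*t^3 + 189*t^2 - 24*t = 24*t^3 - 14*t^2 + 2*t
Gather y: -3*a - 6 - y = -3*a - y - 6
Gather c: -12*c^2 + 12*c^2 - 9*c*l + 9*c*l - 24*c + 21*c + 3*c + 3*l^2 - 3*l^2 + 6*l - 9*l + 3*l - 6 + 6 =0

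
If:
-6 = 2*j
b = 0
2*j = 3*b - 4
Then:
No Solution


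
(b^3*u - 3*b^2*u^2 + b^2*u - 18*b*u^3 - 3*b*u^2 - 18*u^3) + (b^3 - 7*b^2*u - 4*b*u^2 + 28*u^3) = b^3*u + b^3 - 3*b^2*u^2 - 6*b^2*u - 18*b*u^3 - 7*b*u^2 + 10*u^3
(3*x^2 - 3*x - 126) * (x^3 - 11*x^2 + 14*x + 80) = 3*x^5 - 36*x^4 - 51*x^3 + 1584*x^2 - 2004*x - 10080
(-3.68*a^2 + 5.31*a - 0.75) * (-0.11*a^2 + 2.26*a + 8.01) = 0.4048*a^4 - 8.9009*a^3 - 17.3937*a^2 + 40.8381*a - 6.0075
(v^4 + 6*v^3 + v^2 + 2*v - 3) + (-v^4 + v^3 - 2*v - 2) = 7*v^3 + v^2 - 5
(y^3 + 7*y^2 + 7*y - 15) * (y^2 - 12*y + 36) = y^5 - 5*y^4 - 41*y^3 + 153*y^2 + 432*y - 540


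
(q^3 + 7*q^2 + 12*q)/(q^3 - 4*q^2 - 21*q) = (q + 4)/(q - 7)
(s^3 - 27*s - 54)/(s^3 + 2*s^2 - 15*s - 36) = (s - 6)/(s - 4)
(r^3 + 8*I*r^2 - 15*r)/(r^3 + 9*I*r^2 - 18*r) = (r + 5*I)/(r + 6*I)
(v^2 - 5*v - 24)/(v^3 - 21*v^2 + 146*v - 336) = (v + 3)/(v^2 - 13*v + 42)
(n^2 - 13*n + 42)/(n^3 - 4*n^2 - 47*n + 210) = (n - 7)/(n^2 + 2*n - 35)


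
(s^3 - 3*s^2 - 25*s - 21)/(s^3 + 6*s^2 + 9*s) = (s^2 - 6*s - 7)/(s*(s + 3))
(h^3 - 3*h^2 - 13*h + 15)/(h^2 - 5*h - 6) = (-h^3 + 3*h^2 + 13*h - 15)/(-h^2 + 5*h + 6)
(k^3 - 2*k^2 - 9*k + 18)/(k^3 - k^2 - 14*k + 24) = (k + 3)/(k + 4)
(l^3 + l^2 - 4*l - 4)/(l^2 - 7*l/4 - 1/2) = 4*(l^2 + 3*l + 2)/(4*l + 1)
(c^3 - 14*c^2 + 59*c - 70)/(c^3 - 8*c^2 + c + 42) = (c^2 - 7*c + 10)/(c^2 - c - 6)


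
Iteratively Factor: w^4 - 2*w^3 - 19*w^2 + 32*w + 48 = (w + 4)*(w^3 - 6*w^2 + 5*w + 12) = (w - 3)*(w + 4)*(w^2 - 3*w - 4) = (w - 4)*(w - 3)*(w + 4)*(w + 1)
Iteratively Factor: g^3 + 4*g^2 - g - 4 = (g + 4)*(g^2 - 1) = (g - 1)*(g + 4)*(g + 1)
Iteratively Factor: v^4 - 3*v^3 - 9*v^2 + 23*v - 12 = (v - 1)*(v^3 - 2*v^2 - 11*v + 12) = (v - 4)*(v - 1)*(v^2 + 2*v - 3) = (v - 4)*(v - 1)*(v + 3)*(v - 1)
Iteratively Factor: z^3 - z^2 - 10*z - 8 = (z + 2)*(z^2 - 3*z - 4) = (z - 4)*(z + 2)*(z + 1)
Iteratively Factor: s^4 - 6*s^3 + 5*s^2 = (s)*(s^3 - 6*s^2 + 5*s) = s^2*(s^2 - 6*s + 5) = s^2*(s - 1)*(s - 5)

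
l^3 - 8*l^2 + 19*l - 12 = (l - 4)*(l - 3)*(l - 1)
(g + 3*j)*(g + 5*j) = g^2 + 8*g*j + 15*j^2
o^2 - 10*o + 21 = (o - 7)*(o - 3)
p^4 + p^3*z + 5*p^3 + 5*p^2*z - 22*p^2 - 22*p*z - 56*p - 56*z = (p - 4)*(p + 2)*(p + 7)*(p + z)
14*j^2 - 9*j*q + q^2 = (-7*j + q)*(-2*j + q)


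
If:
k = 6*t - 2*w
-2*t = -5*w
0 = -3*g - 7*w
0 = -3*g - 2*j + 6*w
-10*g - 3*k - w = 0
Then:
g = 0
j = 0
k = 0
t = 0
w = 0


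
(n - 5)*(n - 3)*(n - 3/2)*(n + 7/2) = n^4 - 6*n^3 - 25*n^2/4 + 72*n - 315/4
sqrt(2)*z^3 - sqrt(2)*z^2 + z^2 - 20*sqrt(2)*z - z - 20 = (z - 5)*(z + 4)*(sqrt(2)*z + 1)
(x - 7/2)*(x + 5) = x^2 + 3*x/2 - 35/2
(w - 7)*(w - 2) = w^2 - 9*w + 14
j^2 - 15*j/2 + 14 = (j - 4)*(j - 7/2)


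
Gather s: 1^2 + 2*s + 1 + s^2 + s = s^2 + 3*s + 2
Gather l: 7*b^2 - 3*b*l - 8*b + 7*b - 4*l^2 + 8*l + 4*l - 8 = 7*b^2 - b - 4*l^2 + l*(12 - 3*b) - 8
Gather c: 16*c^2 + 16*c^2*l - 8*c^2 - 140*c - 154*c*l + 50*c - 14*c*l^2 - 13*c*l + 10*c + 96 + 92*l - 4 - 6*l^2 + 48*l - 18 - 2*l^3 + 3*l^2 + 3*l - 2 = c^2*(16*l + 8) + c*(-14*l^2 - 167*l - 80) - 2*l^3 - 3*l^2 + 143*l + 72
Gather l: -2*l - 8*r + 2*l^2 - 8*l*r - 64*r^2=2*l^2 + l*(-8*r - 2) - 64*r^2 - 8*r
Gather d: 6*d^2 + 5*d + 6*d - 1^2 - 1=6*d^2 + 11*d - 2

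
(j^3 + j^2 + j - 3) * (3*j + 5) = 3*j^4 + 8*j^3 + 8*j^2 - 4*j - 15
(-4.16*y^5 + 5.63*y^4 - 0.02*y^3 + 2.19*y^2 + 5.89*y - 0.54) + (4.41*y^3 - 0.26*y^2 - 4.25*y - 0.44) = -4.16*y^5 + 5.63*y^4 + 4.39*y^3 + 1.93*y^2 + 1.64*y - 0.98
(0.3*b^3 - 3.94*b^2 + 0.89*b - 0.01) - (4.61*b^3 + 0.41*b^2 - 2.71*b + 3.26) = -4.31*b^3 - 4.35*b^2 + 3.6*b - 3.27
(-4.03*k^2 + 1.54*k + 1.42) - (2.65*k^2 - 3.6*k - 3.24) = -6.68*k^2 + 5.14*k + 4.66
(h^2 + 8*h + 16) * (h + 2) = h^3 + 10*h^2 + 32*h + 32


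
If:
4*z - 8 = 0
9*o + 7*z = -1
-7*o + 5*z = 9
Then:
No Solution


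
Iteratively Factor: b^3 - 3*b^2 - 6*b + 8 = (b - 1)*(b^2 - 2*b - 8) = (b - 1)*(b + 2)*(b - 4)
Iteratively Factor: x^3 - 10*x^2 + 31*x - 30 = (x - 2)*(x^2 - 8*x + 15) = (x - 5)*(x - 2)*(x - 3)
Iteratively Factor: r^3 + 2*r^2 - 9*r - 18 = (r + 2)*(r^2 - 9) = (r + 2)*(r + 3)*(r - 3)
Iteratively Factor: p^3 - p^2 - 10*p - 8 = (p + 1)*(p^2 - 2*p - 8) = (p + 1)*(p + 2)*(p - 4)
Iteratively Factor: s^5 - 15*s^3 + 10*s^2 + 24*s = (s - 2)*(s^4 + 2*s^3 - 11*s^2 - 12*s) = s*(s - 2)*(s^3 + 2*s^2 - 11*s - 12) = s*(s - 2)*(s + 1)*(s^2 + s - 12) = s*(s - 2)*(s + 1)*(s + 4)*(s - 3)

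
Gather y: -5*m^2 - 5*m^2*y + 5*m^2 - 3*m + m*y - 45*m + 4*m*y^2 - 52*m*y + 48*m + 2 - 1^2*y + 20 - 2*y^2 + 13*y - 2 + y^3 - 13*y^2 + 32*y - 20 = y^3 + y^2*(4*m - 15) + y*(-5*m^2 - 51*m + 44)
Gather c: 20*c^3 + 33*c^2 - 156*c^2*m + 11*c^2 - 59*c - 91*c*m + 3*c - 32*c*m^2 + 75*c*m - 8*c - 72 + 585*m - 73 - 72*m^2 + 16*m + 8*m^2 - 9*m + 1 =20*c^3 + c^2*(44 - 156*m) + c*(-32*m^2 - 16*m - 64) - 64*m^2 + 592*m - 144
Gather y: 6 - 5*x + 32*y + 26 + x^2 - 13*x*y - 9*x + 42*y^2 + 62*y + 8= x^2 - 14*x + 42*y^2 + y*(94 - 13*x) + 40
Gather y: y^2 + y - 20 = y^2 + y - 20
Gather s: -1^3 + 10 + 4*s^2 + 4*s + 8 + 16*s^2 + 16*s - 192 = 20*s^2 + 20*s - 175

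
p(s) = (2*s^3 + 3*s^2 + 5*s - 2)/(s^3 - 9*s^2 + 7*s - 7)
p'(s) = (-3*s^2 + 18*s - 7)*(2*s^3 + 3*s^2 + 5*s - 2)/(s^3 - 9*s^2 + 7*s - 7)^2 + (6*s^2 + 6*s + 5)/(s^3 - 9*s^2 + 7*s - 7) = 3*(-7*s^4 + 6*s^3 + 10*s^2 - 26*s - 7)/(s^6 - 18*s^5 + 95*s^4 - 140*s^3 + 175*s^2 - 98*s + 49)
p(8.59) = 66.88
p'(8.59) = -193.76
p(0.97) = -0.97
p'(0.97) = -1.17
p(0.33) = -0.01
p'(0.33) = -1.36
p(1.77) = -1.58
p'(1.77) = -0.58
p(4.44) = -3.87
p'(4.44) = -1.47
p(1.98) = -1.70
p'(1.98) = -0.56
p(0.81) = -0.76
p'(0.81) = -1.42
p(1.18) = -1.18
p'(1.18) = -0.89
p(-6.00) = 0.60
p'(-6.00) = -0.09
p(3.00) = -2.35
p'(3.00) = -0.75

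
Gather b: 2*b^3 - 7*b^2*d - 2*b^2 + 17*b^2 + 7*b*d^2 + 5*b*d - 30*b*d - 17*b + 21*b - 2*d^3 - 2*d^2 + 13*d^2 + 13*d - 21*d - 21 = 2*b^3 + b^2*(15 - 7*d) + b*(7*d^2 - 25*d + 4) - 2*d^3 + 11*d^2 - 8*d - 21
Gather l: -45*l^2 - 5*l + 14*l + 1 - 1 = -45*l^2 + 9*l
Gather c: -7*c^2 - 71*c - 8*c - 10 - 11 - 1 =-7*c^2 - 79*c - 22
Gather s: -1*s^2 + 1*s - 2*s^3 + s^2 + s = -2*s^3 + 2*s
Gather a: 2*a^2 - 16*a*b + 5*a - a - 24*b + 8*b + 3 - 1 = 2*a^2 + a*(4 - 16*b) - 16*b + 2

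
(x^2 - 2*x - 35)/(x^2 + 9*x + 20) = (x - 7)/(x + 4)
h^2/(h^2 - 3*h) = h/(h - 3)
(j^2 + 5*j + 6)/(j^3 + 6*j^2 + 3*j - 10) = (j + 3)/(j^2 + 4*j - 5)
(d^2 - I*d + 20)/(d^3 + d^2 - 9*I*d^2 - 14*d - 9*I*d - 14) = (d^2 - I*d + 20)/(d^3 + d^2*(1 - 9*I) - d*(14 + 9*I) - 14)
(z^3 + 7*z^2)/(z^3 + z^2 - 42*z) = z/(z - 6)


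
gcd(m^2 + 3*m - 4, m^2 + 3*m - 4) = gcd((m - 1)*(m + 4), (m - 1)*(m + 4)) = m^2 + 3*m - 4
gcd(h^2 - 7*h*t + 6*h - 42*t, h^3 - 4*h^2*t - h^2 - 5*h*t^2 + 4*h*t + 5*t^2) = 1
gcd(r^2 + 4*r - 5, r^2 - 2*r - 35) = r + 5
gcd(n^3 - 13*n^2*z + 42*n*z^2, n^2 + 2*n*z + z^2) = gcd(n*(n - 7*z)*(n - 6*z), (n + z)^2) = 1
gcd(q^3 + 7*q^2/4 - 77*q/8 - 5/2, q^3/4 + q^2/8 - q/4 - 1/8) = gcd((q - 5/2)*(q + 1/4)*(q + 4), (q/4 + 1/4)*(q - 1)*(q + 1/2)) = 1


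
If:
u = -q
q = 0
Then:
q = 0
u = 0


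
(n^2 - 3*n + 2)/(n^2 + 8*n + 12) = (n^2 - 3*n + 2)/(n^2 + 8*n + 12)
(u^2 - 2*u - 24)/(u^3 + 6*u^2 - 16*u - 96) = (u - 6)/(u^2 + 2*u - 24)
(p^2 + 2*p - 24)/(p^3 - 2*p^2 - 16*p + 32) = (p + 6)/(p^2 + 2*p - 8)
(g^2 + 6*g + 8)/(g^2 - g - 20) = (g + 2)/(g - 5)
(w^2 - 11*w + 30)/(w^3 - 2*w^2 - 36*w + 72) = (w - 5)/(w^2 + 4*w - 12)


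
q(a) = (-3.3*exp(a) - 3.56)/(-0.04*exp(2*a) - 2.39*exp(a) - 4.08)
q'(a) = (-3.3*exp(a) - 3.56)*(0.08*exp(2*a) + 2.39*exp(a))/(-0.04*exp(2*a) - 2.39*exp(a) - 4.08)^2 - 3.3*exp(a)/(-0.04*exp(2*a) - 2.39*exp(a) - 4.08) = (-0.132*exp(2*a) - 0.2848*exp(a) + 4.9556)*exp(a)/(0.0016*exp(4*a) + 0.1912*exp(3*a) + 6.0385*exp(2*a) + 19.5024*exp(a) + 16.6464)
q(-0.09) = 1.04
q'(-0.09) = 0.11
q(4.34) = 0.61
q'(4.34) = -0.34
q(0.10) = 1.06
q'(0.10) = 0.11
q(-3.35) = 0.88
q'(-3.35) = 0.01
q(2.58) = 1.11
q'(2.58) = -0.16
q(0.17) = 1.07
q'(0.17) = 0.11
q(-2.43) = 0.90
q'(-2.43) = 0.02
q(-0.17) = 1.04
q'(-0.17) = 0.10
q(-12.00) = 0.87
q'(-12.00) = 0.00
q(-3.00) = 0.89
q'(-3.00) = 0.01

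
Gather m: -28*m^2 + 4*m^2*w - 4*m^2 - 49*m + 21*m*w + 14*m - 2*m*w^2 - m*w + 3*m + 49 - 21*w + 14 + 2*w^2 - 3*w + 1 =m^2*(4*w - 32) + m*(-2*w^2 + 20*w - 32) + 2*w^2 - 24*w + 64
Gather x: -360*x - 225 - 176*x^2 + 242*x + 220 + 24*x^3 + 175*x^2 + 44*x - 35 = 24*x^3 - x^2 - 74*x - 40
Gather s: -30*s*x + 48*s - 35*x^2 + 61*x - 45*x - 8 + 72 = s*(48 - 30*x) - 35*x^2 + 16*x + 64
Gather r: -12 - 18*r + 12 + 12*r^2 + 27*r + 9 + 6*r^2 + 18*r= 18*r^2 + 27*r + 9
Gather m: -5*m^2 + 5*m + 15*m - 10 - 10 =-5*m^2 + 20*m - 20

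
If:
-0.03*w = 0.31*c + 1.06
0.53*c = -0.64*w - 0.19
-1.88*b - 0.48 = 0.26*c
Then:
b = 0.25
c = -3.69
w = 2.76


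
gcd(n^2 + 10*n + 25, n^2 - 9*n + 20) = 1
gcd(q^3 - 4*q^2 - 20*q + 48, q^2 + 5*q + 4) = q + 4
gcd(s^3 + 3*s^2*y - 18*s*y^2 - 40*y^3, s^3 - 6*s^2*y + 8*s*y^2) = -s + 4*y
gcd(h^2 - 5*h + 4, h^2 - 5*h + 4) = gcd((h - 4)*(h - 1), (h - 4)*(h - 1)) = h^2 - 5*h + 4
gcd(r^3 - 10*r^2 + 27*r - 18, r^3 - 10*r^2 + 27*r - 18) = r^3 - 10*r^2 + 27*r - 18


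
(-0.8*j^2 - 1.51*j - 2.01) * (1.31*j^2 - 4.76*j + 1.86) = -1.048*j^4 + 1.8299*j^3 + 3.0665*j^2 + 6.759*j - 3.7386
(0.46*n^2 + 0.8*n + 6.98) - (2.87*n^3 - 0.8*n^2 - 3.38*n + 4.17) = -2.87*n^3 + 1.26*n^2 + 4.18*n + 2.81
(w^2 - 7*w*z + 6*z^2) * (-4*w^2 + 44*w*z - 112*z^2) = -4*w^4 + 72*w^3*z - 444*w^2*z^2 + 1048*w*z^3 - 672*z^4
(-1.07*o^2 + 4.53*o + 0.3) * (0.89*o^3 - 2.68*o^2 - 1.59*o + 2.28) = -0.9523*o^5 + 6.8993*o^4 - 10.1721*o^3 - 10.4463*o^2 + 9.8514*o + 0.684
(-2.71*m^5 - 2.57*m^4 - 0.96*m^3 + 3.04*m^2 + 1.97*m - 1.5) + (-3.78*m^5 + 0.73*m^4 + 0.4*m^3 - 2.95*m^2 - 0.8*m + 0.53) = -6.49*m^5 - 1.84*m^4 - 0.56*m^3 + 0.0899999999999999*m^2 + 1.17*m - 0.97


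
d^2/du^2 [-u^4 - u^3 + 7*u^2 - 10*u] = -12*u^2 - 6*u + 14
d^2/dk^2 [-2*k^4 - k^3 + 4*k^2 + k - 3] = -24*k^2 - 6*k + 8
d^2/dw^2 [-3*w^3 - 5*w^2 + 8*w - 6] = -18*w - 10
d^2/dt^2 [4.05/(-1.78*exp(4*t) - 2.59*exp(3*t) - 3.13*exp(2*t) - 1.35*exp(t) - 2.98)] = (-4.05*(7.12*exp(3*t) + 7.77*exp(2*t) + 6.26*exp(t) + 1.35)*(14.24*exp(3*t) + 15.54*exp(2*t) + 12.52*exp(t) + 2.7)*exp(t) + (115.344*exp(3*t) + 94.4055*exp(2*t) + 50.706*exp(t) + 5.4675)*(1.78*exp(4*t) + 2.59*exp(3*t) + 3.13*exp(2*t) + 1.35*exp(t) + 2.98))*exp(t)/(1.78*exp(4*t) + 2.59*exp(3*t) + 3.13*exp(2*t) + 1.35*exp(t) + 2.98)^3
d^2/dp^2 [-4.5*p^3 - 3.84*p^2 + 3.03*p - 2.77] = -27.0*p - 7.68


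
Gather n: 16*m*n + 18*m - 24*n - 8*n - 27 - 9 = 18*m + n*(16*m - 32) - 36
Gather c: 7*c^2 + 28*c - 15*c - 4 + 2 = 7*c^2 + 13*c - 2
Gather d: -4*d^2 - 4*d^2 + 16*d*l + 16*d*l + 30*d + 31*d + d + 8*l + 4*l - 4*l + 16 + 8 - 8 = -8*d^2 + d*(32*l + 62) + 8*l + 16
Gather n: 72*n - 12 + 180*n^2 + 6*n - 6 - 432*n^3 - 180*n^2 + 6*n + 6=-432*n^3 + 84*n - 12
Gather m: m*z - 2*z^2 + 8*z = m*z - 2*z^2 + 8*z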